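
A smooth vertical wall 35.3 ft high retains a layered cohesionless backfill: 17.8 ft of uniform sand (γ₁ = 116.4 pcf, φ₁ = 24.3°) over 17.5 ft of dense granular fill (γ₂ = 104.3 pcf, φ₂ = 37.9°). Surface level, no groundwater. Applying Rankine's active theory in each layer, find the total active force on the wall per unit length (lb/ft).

20200 lb/ft

K_a1 = tan²(45°−24.3°/2) = 0.4169; K_a2 = tan²(45°−37.9°/2) = 0.2389.
Layer 1: σ at base = K_a1 γ₁ h₁ = 863.8 psf; P₁ = ½×863.8×17.8 = 7688.
Layer 2: σ_v at top = γ₁h₁ = 2072; σ_h top = K_a2×2072 = 495.1; σ_h base = K_a2×(2072+104.3×17.5) = 931.2.
P₂ = ½(495.1+931.2)×17.5 = 12480. Total P_a = 7688+12480 = 20170 lb/ft.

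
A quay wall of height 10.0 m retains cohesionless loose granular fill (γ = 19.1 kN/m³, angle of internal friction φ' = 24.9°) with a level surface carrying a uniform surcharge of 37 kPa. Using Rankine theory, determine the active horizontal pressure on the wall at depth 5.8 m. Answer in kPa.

60.2 kPa

K_a = (1 − sin φ)/(1 + sin φ) = 0.4074.
σ_v = γz + q = 19.1 × 5.8 + 37 = 147.8 kPa.
σ_h = K_a σ_v = 0.4074 × 147.8 = 60.21 kPa.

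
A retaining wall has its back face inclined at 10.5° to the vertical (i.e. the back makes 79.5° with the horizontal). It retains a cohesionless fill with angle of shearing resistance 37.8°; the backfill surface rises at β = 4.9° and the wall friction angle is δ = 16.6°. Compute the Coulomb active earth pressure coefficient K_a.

0.315

K_a = sin²(α+φ) / [sin²α · sin(α−δ) · (1 + √{sin(φ+δ)sin(φ−β) / (sin(α−δ)sin(α+β))})²].
With α = 79.5°, φ = 37.8°, δ = 16.6°, β = 4.9°: K_a = 0.3152.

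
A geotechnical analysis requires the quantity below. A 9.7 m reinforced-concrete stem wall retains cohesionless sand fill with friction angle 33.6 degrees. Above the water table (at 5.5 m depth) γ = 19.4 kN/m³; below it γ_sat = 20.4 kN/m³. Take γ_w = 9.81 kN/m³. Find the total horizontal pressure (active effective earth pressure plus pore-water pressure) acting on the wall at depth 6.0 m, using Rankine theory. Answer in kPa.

K_a = (1 − sin φ)/(1 + sin φ) = 0.2875.
γ' = 20.4 − 9.81 = 10.59 kN/m³.
Effective vertical stress at 6.0 m: σ'_v = 19.4×5.5 + 10.59×0.500 = 112.0 kPa.
σ'_h = K_a σ'_v = 0.2875 × 112.0 = 32.20 kPa; u = γ_w × 0.500 = 4.905 kPa.
Total σ_h = 32.20 + 4.905 = 37.10 kPa.

37.1 kPa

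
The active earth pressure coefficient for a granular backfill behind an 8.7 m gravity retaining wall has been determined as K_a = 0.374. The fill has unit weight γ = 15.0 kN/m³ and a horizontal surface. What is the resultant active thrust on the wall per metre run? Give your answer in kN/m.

212 kN/m

P = ½ K_a γ H² = 0.5 × 0.374 × 15.0 × 8.7² = 212.3 kN/m.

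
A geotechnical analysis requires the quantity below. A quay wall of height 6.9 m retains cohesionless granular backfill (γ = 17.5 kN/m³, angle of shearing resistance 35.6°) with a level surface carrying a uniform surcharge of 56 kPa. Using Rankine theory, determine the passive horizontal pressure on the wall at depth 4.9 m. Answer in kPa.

537 kPa

K_p = (1 + sin φ)/(1 − sin φ) = 3.786.
σ_v = γz + q = 17.5 × 4.9 + 56 = 141.8 kPa.
σ_h = K_p σ_v = 3.786 × 141.8 = 536.7 kPa.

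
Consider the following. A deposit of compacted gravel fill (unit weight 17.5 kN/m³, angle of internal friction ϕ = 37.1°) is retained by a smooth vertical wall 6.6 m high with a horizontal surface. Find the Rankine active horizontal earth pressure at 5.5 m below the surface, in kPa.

23.8 kPa

K_a = (1 − sin φ)/(1 + sin φ) = 0.2475.
σ_h = K_a γ z = 0.2475 × 17.5 × 5.5 = 23.82 kPa.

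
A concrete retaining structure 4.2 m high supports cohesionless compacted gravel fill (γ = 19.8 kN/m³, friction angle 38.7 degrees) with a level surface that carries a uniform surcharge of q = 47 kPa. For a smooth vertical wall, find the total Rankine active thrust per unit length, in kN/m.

K_a = tan²(45° − φ/2) = 0.2306.
Soil triangle: ½ K_a γ H² = 0.5×0.2306×19.8×4.2² = 40.27 kN/m.
Surcharge rectangle: K_a q H = 0.2306×47×4.2 = 45.52 kN/m.
Total = 40.27 + 45.52 = 85.79 kN/m.

85.8 kN/m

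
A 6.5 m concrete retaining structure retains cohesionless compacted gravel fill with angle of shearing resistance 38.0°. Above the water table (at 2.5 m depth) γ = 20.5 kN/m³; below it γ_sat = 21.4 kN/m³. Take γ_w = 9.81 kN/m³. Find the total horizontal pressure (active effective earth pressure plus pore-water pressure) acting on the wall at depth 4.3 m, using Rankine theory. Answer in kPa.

K_a = (1 − sin φ)/(1 + sin φ) = 0.2379.
γ' = 21.4 − 9.81 = 11.59 kN/m³.
Effective vertical stress at 4.3 m: σ'_v = 20.5×2.5 + 11.59×1.80 = 72.11 kPa.
σ'_h = K_a σ'_v = 0.2379 × 72.11 = 17.15 kPa; u = γ_w × 1.80 = 17.66 kPa.
Total σ_h = 17.15 + 17.66 = 34.81 kPa.

34.8 kPa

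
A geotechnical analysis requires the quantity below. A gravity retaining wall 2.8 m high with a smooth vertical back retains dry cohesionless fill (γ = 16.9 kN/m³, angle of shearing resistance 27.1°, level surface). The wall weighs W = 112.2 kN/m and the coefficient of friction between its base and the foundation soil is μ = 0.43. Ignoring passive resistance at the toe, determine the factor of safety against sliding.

1.95

K_a = tan²(45° − 27.1°/2) = 0.3741.
P_a = ½K_aγH² = 0.5×0.3741×16.9×2.8² = 24.78 kN/m, acting at H/3 = 0.9333 m above the base.
FS_sliding = μW / P_a = 0.43×112.2 / 24.78 = 1.947.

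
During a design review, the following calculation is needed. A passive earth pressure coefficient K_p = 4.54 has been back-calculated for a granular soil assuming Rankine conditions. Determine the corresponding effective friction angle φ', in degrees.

K_p = (1+sin φ)/(1−sin φ) ⇒ sin φ = (K_p − 1)/(K_p + 1) = 0.6390.
φ = arcsin(0.6390) = 39.72°.

39.7°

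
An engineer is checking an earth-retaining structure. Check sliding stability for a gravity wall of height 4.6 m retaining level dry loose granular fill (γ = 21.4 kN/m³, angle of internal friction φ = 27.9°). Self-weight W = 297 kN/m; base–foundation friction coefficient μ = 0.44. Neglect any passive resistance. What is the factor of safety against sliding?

1.59

K_a = tan²(45° − 27.9°/2) = 0.3625.
P_a = ½K_aγH² = 0.5×0.3625×21.4×4.6² = 82.07 kN/m, acting at H/3 = 1.533 m above the base.
FS_sliding = μW / P_a = 0.44×297 / 82.07 = 1.592.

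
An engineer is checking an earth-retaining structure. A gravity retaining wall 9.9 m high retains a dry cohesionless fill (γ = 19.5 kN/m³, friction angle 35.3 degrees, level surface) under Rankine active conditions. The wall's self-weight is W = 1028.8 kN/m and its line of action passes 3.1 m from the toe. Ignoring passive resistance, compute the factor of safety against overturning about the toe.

K_a = tan²(45° − 35.3°/2) = 0.2675.
P_a = ½K_aγH² = 0.5×0.2675×19.5×9.9² = 255.7 kN/m, acting at H/3 = 3.300 m above the base.
Overturning moment M_o = P_a × H/3 = 255.7 × 3.300 = 843.7.
Resisting moment M_r = W × 3.1 = 1028.8 × 3.1 = 3189.
FS_overturning = M_r/M_o = 3189/843.7 = 3.780.

3.78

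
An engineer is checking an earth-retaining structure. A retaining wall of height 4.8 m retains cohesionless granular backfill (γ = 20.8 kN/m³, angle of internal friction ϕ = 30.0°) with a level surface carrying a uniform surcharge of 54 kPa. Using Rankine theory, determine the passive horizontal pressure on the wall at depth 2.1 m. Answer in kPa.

K_p = (1 + sin φ)/(1 − sin φ) = 3.000.
σ_v = γz + q = 20.8 × 2.1 + 54 = 97.68 kPa.
σ_h = K_p σ_v = 3.000 × 97.68 = 293.0 kPa.

293 kPa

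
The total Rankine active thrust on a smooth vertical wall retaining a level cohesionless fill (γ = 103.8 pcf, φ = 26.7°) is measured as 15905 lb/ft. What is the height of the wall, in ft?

K_a = 0.3800. P_a = ½ K_a γ H² ⇒ H = √(2P_a/(K_a γ)).
H = √(2×15905/(0.3800×103.8)) = 28.40 ft.

28.4 ft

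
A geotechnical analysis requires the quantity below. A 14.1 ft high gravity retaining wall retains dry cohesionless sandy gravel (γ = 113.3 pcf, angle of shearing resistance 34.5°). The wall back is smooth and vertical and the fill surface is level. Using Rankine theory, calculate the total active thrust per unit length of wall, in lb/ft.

K_a = tan²(45° − φ/2) = 0.2768.
P_a = ½ K_a γ H² = 0.5 × 0.2768 × 113.3 × 14.1² = 3118 lb/ft.

3120 lb/ft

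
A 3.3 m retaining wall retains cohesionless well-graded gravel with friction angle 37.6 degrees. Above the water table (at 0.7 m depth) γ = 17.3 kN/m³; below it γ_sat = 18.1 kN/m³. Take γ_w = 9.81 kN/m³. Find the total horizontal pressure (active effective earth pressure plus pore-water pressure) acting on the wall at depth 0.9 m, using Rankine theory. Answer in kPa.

K_a = (1 − sin φ)/(1 + sin φ) = 0.2421.
γ' = 18.1 − 9.81 = 8.290 kN/m³.
Effective vertical stress at 0.9 m: σ'_v = 17.3×0.7 + 8.290×0.200 = 13.77 kPa.
σ'_h = K_a σ'_v = 0.2421 × 13.77 = 3.334 kPa; u = γ_w × 0.200 = 1.962 kPa.
Total σ_h = 3.334 + 1.962 = 5.296 kPa.

5.30 kPa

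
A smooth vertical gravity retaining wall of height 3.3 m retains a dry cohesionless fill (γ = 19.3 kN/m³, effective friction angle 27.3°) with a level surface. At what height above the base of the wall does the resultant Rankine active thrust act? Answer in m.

1.10 m

K_a = 0.3711.
The pressure distribution is triangular, so the resultant acts at H/3 above the base = 3.3/3 = 1.100 m.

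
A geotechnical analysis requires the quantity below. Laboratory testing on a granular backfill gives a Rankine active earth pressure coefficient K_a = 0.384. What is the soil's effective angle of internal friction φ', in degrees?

26.4°

K_a = tan²(45° − φ/2) ⇒ 45° − φ/2 = arctan(√0.384) = 31.79°.
φ = 2(45° − 31.79°) = 26.43°.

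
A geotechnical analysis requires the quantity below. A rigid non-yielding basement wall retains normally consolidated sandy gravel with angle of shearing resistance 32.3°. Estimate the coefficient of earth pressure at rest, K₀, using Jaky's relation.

K₀ = 1 − sin φ' = 1 − sin 32.3° = 0.4656.

0.466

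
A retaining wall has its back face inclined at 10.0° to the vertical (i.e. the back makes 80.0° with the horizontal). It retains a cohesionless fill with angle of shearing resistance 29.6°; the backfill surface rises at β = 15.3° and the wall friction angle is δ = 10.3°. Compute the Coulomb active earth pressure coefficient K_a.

0.489

K_a = sin²(α+φ) / [sin²α · sin(α−δ) · (1 + √{sin(φ+δ)sin(φ−β) / (sin(α−δ)sin(α+β))})²].
With α = 80.0°, φ = 29.6°, δ = 10.3°, β = 15.3°: K_a = 0.4894.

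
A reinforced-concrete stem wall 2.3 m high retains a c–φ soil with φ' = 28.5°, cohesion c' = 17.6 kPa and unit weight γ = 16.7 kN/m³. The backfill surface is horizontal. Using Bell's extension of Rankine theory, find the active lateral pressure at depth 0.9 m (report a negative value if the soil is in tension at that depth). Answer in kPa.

K_a = (1 − sin φ)/(1 + sin φ) = 0.3540.
σ_a = K_a γ z − 2c√K_a = 0.3540×16.7×0.9 − 2×17.6×0.5949 = -15.62 kPa.

-15.6 kPa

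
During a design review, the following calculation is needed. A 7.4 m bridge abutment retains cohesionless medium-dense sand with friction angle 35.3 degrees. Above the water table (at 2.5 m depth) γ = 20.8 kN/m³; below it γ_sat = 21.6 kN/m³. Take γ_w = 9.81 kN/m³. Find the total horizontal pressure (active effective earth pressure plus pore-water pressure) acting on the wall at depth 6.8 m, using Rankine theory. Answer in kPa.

69.7 kPa

K_a = (1 − sin φ)/(1 + sin φ) = 0.2675.
γ' = 21.6 − 9.81 = 11.79 kN/m³.
Effective vertical stress at 6.8 m: σ'_v = 20.8×2.5 + 11.79×4.30 = 102.7 kPa.
σ'_h = K_a σ'_v = 0.2675 × 102.7 = 27.48 kPa; u = γ_w × 4.30 = 42.18 kPa.
Total σ_h = 27.48 + 42.18 = 69.66 kPa.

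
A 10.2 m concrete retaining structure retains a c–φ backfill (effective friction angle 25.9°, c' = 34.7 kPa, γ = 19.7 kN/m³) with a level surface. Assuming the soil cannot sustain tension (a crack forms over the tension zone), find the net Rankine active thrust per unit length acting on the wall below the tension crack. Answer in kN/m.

K_a = 0.3920; √K_a = 0.6261.
Tension-crack depth z_c = 2c/(γ√K_a) = 2×34.7/(19.7×0.6261) = 5.627 m.
σ_a at base = K_a γ H − 2c√K_a = 0.3920×19.7×10.2 − 2×34.7×0.6261 = 35.31 kPa.
P_a = ½ × 35.31 × (H − z_c) = 0.5×35.31×4.573 = 80.75 kN/m.

80.7 kN/m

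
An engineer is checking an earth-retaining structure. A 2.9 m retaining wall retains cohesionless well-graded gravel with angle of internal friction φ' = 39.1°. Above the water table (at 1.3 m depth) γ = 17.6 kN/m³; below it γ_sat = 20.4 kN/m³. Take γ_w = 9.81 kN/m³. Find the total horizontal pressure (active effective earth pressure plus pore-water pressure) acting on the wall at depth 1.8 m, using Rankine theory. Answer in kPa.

K_a = (1 − sin φ)/(1 + sin φ) = 0.2265.
γ' = 20.4 − 9.81 = 10.59 kN/m³.
Effective vertical stress at 1.8 m: σ'_v = 17.6×1.3 + 10.59×0.500 = 28.18 kPa.
σ'_h = K_a σ'_v = 0.2265 × 28.18 = 6.381 kPa; u = γ_w × 0.500 = 4.905 kPa.
Total σ_h = 6.381 + 4.905 = 11.29 kPa.

11.3 kPa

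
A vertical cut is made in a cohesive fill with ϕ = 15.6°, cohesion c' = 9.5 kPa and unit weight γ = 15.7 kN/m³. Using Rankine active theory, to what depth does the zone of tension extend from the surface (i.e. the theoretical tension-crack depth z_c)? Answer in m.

K_a = tan²(45° − 15.6°/2) = 0.5761; √K_a = 0.7590.
The active pressure is zero where K_a γ z = 2c√K_a, so z_c = 2c/(γ√K_a) = 2×9.5/(15.7×0.7590) = 1.594 m.

1.59 m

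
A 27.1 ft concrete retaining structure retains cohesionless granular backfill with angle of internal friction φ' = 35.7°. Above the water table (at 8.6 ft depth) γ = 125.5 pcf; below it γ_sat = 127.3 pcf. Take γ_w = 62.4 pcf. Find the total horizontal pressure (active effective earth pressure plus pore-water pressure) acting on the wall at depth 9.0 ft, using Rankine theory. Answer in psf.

316 psf

K_a = (1 − sin φ)/(1 + sin φ) = 0.2630.
γ' = 127.3 − 62.4 = 64.90 pcf.
Effective vertical stress at 9.0 ft: σ'_v = 125.5×8.6 + 64.90×0.400 = 1105 psf.
σ'_h = K_a σ'_v = 0.2630 × 1105 = 290.7 psf; u = γ_w × 0.400 = 24.96 psf.
Total σ_h = 290.7 + 24.96 = 315.6 psf.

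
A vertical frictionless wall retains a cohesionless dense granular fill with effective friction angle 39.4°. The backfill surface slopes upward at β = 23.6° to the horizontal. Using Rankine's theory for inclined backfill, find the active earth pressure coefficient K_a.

K_a = cos β · (cos β − √(cos²β − cos²φ)) / (cos β + √(cos²β − cos²φ)).
cos β = 0.9164, cos φ = 0.7727, √(cos²β − cos²φ) = 0.4925.
K_a = 0.9164 × (0.9164 − 0.4925)/(0.9164 + 0.4925) = 0.2757.

0.276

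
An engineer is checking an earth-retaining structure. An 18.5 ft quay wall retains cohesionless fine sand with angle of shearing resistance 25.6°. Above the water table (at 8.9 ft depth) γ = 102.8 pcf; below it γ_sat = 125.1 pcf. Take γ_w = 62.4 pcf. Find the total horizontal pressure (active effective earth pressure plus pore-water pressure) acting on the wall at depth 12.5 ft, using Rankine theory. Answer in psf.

677 psf

K_a = (1 − sin φ)/(1 + sin φ) = 0.3966.
γ' = 125.1 − 62.4 = 62.70 pcf.
Effective vertical stress at 12.5 ft: σ'_v = 102.8×8.9 + 62.70×3.60 = 1141 psf.
σ'_h = K_a σ'_v = 0.3966 × 1141 = 452.3 psf; u = γ_w × 3.60 = 224.6 psf.
Total σ_h = 452.3 + 224.6 = 677.0 psf.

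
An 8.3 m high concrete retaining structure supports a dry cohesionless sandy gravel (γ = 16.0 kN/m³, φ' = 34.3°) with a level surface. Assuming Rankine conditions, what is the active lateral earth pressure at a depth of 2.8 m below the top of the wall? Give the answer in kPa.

12.5 kPa

K_a = (1 − sin φ)/(1 + sin φ) = 0.2792.
σ_h = K_a γ z = 0.2792 × 16.0 × 2.8 = 12.51 kPa.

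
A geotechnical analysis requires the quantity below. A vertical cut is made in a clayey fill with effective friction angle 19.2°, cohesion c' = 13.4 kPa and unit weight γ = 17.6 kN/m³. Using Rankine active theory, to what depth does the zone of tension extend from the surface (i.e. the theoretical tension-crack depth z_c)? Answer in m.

2.14 m

K_a = tan²(45° − 19.2°/2) = 0.5050; √K_a = 0.7107.
The active pressure is zero where K_a γ z = 2c√K_a, so z_c = 2c/(γ√K_a) = 2×13.4/(17.6×0.7107) = 2.143 m.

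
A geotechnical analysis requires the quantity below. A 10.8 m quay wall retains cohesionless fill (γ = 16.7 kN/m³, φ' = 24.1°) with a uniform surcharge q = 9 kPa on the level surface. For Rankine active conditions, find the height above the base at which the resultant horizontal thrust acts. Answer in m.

3.76 m

K_a = 0.4201.
Triangular part P₁ = ½K_aγH² = 409.2 at H/3 = 3.600 m; rectangular part P₂ = K_a q H = 40.84 at H/2 = 5.400 m.
ȳ = (P₁·3.600 + P₂·5.400)/(P₁+P₂) = 3.763 m.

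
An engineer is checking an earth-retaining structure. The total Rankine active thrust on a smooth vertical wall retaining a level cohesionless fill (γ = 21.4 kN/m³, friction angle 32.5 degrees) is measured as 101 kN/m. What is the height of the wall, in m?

5.60 m

K_a = 0.3010. P_a = ½ K_a γ H² ⇒ H = √(2P_a/(K_a γ)).
H = √(2×101/(0.3010×21.4)) = 5.600 m.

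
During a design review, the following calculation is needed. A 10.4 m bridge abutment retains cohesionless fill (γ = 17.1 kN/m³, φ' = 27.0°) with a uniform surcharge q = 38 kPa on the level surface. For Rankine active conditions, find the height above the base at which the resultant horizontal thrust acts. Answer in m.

3.99 m

K_a = 0.3755.
Triangular part P₁ = ½K_aγH² = 347.3 at H/3 = 3.467 m; rectangular part P₂ = K_a q H = 148.4 at H/2 = 5.200 m.
ȳ = (P₁·3.467 + P₂·5.200)/(P₁+P₂) = 3.986 m.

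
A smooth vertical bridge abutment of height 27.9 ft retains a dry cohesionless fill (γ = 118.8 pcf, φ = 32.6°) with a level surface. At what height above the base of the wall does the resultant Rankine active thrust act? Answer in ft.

9.30 ft

K_a = 0.2997.
The pressure distribution is triangular, so the resultant acts at H/3 above the base = 27.9/3 = 9.300 ft.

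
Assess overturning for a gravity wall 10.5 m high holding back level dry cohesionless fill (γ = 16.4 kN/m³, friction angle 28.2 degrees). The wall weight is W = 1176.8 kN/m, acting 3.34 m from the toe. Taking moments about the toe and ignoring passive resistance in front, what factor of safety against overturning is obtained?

3.47

K_a = tan²(45° − 28.2°/2) = 0.3582.
P_a = ½K_aγH² = 0.5×0.3582×16.4×10.5² = 323.8 kN/m, acting at H/3 = 3.500 m above the base.
Overturning moment M_o = P_a × H/3 = 323.8 × 3.500 = 1133.
Resisting moment M_r = W × 3.34 = 1176.8 × 3.34 = 3931.
FS_overturning = M_r/M_o = 3931/1133 = 3.468.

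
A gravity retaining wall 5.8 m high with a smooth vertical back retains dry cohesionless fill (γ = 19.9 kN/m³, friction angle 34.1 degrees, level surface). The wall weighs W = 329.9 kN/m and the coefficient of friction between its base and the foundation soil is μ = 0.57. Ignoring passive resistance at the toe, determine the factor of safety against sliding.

2.00

K_a = tan²(45° − 34.1°/2) = 0.2815.
P_a = ½K_aγH² = 0.5×0.2815×19.9×5.8² = 94.23 kN/m, acting at H/3 = 1.933 m above the base.
FS_sliding = μW / P_a = 0.57×329.9 / 94.23 = 1.996.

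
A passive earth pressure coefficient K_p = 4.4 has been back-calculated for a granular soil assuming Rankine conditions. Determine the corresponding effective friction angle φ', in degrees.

39.0°

K_p = (1+sin φ)/(1−sin φ) ⇒ sin φ = (K_p − 1)/(K_p + 1) = 0.6296.
φ = arcsin(0.6296) = 39.02°.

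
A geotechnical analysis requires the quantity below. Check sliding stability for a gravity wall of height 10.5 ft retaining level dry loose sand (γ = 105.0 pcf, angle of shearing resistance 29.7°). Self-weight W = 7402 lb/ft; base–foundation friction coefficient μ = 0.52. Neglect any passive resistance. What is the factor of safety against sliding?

K_a = tan²(45° − 29.7°/2) = 0.3374.
P_a = ½K_aγH² = 0.5×0.3374×105.0×10.5² = 1953 lb/ft, acting at H/3 = 3.500 ft above the base.
FS_sliding = μW / P_a = 0.52×7402 / 1953 = 1.971.

1.97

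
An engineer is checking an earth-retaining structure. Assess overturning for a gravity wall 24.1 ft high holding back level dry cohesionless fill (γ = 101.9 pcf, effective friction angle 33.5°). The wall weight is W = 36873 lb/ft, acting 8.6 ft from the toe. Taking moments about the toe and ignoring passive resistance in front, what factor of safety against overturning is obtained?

K_a = tan²(45° − 33.5°/2) = 0.2887.
P_a = ½K_aγH² = 0.5×0.2887×101.9×24.1² = 8544 lb/ft, acting at H/3 = 8.033 ft above the base.
Overturning moment M_o = P_a × H/3 = 8544 × 8.033 = 68630.
Resisting moment M_r = W × 8.6 = 36873 × 8.6 = 317100.
FS_overturning = M_r/M_o = 317100/68630 = 4.620.

4.62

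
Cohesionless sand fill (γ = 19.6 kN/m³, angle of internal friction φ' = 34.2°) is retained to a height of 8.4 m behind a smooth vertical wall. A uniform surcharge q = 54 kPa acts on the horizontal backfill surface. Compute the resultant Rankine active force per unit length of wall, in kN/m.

K_a = tan²(45° − φ/2) = 0.2803.
Soil triangle: ½ K_a γ H² = 0.5×0.2803×19.6×8.4² = 193.9 kN/m.
Surcharge rectangle: K_a q H = 0.2803×54×8.4 = 127.2 kN/m.
Total = 193.9 + 127.2 = 321.0 kN/m.

321 kN/m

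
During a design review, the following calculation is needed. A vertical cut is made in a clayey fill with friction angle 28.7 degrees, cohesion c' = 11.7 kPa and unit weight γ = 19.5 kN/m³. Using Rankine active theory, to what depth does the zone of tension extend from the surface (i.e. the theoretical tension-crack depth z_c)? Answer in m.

K_a = tan²(45° − 28.7°/2) = 0.3511; √K_a = 0.5926.
The active pressure is zero where K_a γ z = 2c√K_a, so z_c = 2c/(γ√K_a) = 2×11.7/(19.5×0.5926) = 2.025 m.

2.03 m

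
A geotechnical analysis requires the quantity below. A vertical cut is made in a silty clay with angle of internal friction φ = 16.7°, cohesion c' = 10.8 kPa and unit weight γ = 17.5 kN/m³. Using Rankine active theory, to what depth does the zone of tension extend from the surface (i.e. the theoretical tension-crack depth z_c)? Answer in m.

1.66 m

K_a = tan²(45° − 16.7°/2) = 0.5536; √K_a = 0.7440.
The active pressure is zero where K_a γ z = 2c√K_a, so z_c = 2c/(γ√K_a) = 2×10.8/(17.5×0.7440) = 1.659 m.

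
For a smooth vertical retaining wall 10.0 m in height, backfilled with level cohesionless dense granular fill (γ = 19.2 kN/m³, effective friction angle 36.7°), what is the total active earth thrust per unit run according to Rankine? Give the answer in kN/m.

242 kN/m

K_a = tan²(45° − φ/2) = 0.2519.
P_a = ½ K_a γ H² = 0.5 × 0.2519 × 19.2 × 10.0² = 241.8 kN/m.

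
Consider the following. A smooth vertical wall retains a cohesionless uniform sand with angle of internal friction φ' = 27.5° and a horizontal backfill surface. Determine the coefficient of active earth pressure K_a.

0.368

K_a = tan²(45° − φ/2) = tan²(31.25°) = 0.3682.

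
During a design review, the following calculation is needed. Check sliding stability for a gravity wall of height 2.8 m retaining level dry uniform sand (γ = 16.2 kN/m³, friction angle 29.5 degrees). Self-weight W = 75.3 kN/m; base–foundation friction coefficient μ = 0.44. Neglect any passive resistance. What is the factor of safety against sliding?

K_a = tan²(45° − 29.5°/2) = 0.3401.
P_a = ½K_aγH² = 0.5×0.3401×16.2×2.8² = 21.60 kN/m, acting at H/3 = 0.9333 m above the base.
FS_sliding = μW / P_a = 0.44×75.3 / 21.60 = 1.534.

1.53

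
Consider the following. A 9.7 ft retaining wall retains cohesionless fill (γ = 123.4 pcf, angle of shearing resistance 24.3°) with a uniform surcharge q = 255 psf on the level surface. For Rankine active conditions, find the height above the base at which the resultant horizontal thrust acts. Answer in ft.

K_a = 0.4169.
Triangular part P₁ = ½K_aγH² = 2420 at H/3 = 3.233 ft; rectangular part P₂ = K_a q H = 1031 at H/2 = 4.850 ft.
ȳ = (P₁·3.233 + P₂·4.850)/(P₁+P₂) = 3.716 ft.

3.72 ft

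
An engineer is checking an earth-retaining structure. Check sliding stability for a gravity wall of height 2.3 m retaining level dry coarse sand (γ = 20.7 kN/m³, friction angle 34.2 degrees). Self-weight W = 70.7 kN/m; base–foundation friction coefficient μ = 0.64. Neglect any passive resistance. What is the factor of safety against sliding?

2.95

K_a = tan²(45° − 34.2°/2) = 0.2803.
P_a = ½K_aγH² = 0.5×0.2803×20.7×2.3² = 15.35 kN/m, acting at H/3 = 0.7667 m above the base.
FS_sliding = μW / P_a = 0.64×70.7 / 15.35 = 2.948.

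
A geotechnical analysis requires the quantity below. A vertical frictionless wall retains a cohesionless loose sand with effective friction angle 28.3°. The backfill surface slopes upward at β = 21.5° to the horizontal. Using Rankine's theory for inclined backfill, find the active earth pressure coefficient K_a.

0.476

K_a = cos β · (cos β − √(cos²β − cos²φ)) / (cos β + √(cos²β − cos²φ)).
cos β = 0.9304, cos φ = 0.8805, √(cos²β − cos²φ) = 0.3007.
K_a = 0.9304 × (0.9304 − 0.3007)/(0.9304 + 0.3007) = 0.4759.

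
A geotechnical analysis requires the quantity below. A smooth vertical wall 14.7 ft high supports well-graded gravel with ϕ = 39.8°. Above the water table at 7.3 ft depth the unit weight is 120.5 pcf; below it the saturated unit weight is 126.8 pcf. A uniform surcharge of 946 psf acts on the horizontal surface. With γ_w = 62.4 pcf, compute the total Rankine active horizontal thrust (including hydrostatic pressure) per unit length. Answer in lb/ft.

7280 lb/ft

K_a = tan²(45° − φ/2) = 0.2194.
γ' = 126.8 − 62.4 = 64.40 pcf. h₂ = H − d_w = 7.4 ft.
σ'_h: at surface K_a·q = 207.6; at WT K_a(q+γd_w) = 400.6; at base K_a(q+γd_w+γ'h₂) = 505.2 psf.
P₁ = ½(207.6+400.6)×7.3 = 2220; P₂ = ½(400.6+505.2)×7.4 = 3351; P_w = ½γ_w h₂² = 1709.
Total = 2220+3351+1709 = 7280 lb/ft.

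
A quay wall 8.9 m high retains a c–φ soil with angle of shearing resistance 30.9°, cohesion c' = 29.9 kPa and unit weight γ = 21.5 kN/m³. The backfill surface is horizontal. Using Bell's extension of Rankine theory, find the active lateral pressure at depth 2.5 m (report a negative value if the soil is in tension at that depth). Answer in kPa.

-16.6 kPa

K_a = (1 − sin φ)/(1 + sin φ) = 0.3214.
σ_a = K_a γ z − 2c√K_a = 0.3214×21.5×2.5 − 2×29.9×0.5669 = -16.63 kPa.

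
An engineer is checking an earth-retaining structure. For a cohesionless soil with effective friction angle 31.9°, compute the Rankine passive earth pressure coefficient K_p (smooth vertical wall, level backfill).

3.24

K_p = (1 + sin φ)/(1 − sin φ) = tan²(45° + 31.9°/2) = 3.241.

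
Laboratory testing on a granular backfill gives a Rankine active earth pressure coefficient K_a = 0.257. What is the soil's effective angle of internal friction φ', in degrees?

K_a = tan²(45° − φ/2) ⇒ 45° − φ/2 = arctan(√0.257) = 26.88°.
φ = 2(45° − 26.88°) = 36.23°.

36.2°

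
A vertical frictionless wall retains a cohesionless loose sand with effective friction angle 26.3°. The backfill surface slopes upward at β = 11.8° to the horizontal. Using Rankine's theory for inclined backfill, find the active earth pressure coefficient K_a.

K_a = cos β · (cos β − √(cos²β − cos²φ)) / (cos β + √(cos²β − cos²φ)).
cos β = 0.9789, cos φ = 0.8965, √(cos²β − cos²φ) = 0.3931.
K_a = 0.9789 × (0.9789 − 0.3931)/(0.9789 + 0.3931) = 0.4180.

0.418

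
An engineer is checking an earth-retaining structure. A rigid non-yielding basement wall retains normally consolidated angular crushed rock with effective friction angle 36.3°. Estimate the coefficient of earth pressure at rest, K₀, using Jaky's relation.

K₀ = 1 − sin φ' = 1 − sin 36.3° = 0.4080.

0.408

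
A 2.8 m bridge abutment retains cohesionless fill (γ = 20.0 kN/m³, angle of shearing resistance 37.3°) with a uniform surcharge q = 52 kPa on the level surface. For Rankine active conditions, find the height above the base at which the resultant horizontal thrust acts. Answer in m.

K_a = 0.2453.
Triangular part P₁ = ½K_aγH² = 19.23 at H/3 = 0.9333 m; rectangular part P₂ = K_a q H = 35.72 at H/2 = 1.400 m.
ȳ = (P₁·0.9333 + P₂·1.400)/(P₁+P₂) = 1.237 m.

1.24 m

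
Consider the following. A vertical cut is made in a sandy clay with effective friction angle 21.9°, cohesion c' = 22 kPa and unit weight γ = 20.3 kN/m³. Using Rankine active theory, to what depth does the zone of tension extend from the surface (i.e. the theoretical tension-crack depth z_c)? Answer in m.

3.21 m

K_a = tan²(45° − 21.9°/2) = 0.4567; √K_a = 0.6758.
The active pressure is zero where K_a γ z = 2c√K_a, so z_c = 2c/(γ√K_a) = 2×22/(20.3×0.6758) = 3.207 m.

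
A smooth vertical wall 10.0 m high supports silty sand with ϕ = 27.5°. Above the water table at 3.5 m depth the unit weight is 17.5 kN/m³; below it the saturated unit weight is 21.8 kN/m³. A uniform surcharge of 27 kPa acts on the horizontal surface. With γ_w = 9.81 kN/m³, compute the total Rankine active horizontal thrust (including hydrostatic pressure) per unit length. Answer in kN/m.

K_a = tan²(45° − φ/2) = 0.3682.
γ' = 21.8 − 9.81 = 11.99 kN/m³. h₂ = H − d_w = 6.5 m.
σ'_h: at surface K_a·q = 9.942; at WT K_a(q+γd_w) = 32.50; at base K_a(q+γd_w+γ'h₂) = 61.19 kPa.
P₁ = ½(9.942+32.50)×3.5 = 74.27; P₂ = ½(32.50+61.19)×6.5 = 304.5; P_w = ½γ_w h₂² = 207.2.
Total = 74.27+304.5+207.2 = 586.0 kN/m.

586 kN/m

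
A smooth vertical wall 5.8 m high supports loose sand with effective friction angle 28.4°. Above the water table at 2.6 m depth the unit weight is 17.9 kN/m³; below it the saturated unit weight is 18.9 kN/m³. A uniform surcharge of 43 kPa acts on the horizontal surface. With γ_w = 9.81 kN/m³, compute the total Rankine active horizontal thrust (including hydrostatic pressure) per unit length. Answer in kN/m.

230 kN/m

K_a = tan²(45° − φ/2) = 0.3554.
γ' = 18.9 − 9.81 = 9.090 kN/m³. h₂ = H − d_w = 3.2 m.
σ'_h: at surface K_a·q = 15.28; at WT K_a(q+γd_w) = 31.82; at base K_a(q+γd_w+γ'h₂) = 42.16 kPa.
P₁ = ½(15.28+31.82)×2.6 = 61.23; P₂ = ½(31.82+42.16)×3.2 = 118.4; P_w = ½γ_w h₂² = 50.23.
Total = 61.23+118.4+50.23 = 229.8 kN/m.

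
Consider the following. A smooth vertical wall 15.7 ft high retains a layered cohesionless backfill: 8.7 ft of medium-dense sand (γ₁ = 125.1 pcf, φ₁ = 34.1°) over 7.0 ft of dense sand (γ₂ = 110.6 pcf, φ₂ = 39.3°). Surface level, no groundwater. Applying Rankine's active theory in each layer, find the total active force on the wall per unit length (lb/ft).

3650 lb/ft

K_a1 = tan²(45°−34.1°/2) = 0.2815; K_a2 = tan²(45°−39.3°/2) = 0.2245.
Layer 1: σ at base = K_a1 γ₁ h₁ = 306.4 psf; P₁ = ½×306.4×8.7 = 1333.
Layer 2: σ_v at top = γ₁h₁ = 1088; σ_h top = K_a2×1088 = 244.3; σ_h base = K_a2×(1088+110.6×7.0) = 418.1.
P₂ = ½(244.3+418.1)×7.0 = 2318. Total P_a = 1333+2318 = 3651 lb/ft.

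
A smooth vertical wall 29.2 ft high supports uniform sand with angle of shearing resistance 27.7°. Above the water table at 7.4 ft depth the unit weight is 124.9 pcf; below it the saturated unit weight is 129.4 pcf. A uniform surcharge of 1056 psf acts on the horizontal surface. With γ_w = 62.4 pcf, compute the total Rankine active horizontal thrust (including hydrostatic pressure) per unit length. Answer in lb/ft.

40500 lb/ft

K_a = tan²(45° − φ/2) = 0.3653.
γ' = 129.4 − 62.4 = 67.00 pcf. h₂ = H − d_w = 21.8 ft.
σ'_h: at surface K_a·q = 385.8; at WT K_a(q+γd_w) = 723.5; at base K_a(q+γd_w+γ'h₂) = 1257 psf.
P₁ = ½(385.8+723.5)×7.4 = 4104; P₂ = ½(723.5+1257)×21.8 = 21590; P_w = ½γ_w h₂² = 14830.
Total = 4104+21590+14830 = 40520 lb/ft.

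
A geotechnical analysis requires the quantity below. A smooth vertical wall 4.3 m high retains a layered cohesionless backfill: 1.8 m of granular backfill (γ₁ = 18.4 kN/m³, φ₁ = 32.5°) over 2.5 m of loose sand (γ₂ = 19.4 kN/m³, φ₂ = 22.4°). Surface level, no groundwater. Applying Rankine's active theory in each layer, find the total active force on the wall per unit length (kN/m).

73.2 kN/m

K_a1 = tan²(45°−32.5°/2) = 0.3010; K_a2 = tan²(45°−22.4°/2) = 0.4482.
Layer 1: σ at base = K_a1 γ₁ h₁ = 9.969 kPa; P₁ = ½×9.969×1.8 = 8.972.
Layer 2: σ_v at top = γ₁h₁ = 33.12; σ_h top = K_a2×33.12 = 14.84; σ_h base = K_a2×(33.12+19.4×2.5) = 36.58.
P₂ = ½(14.84+36.58)×2.5 = 64.28. Total P_a = 8.972+64.28 = 73.25 kN/m.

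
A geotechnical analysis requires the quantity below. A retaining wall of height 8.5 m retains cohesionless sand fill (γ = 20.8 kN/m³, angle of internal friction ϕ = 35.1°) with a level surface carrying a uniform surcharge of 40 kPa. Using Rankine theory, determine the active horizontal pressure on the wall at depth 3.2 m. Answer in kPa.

K_a = (1 − sin φ)/(1 + sin φ) = 0.2698.
σ_v = γz + q = 20.8 × 3.2 + 40 = 106.6 kPa.
σ_h = K_a σ_v = 0.2698 × 106.6 = 28.75 kPa.

28.8 kPa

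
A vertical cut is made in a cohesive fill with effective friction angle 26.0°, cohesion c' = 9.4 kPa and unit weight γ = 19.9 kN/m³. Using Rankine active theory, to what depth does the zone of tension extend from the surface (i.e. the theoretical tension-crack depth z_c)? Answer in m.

K_a = tan²(45° − 26.0°/2) = 0.3905; √K_a = 0.6249.
The active pressure is zero where K_a γ z = 2c√K_a, so z_c = 2c/(γ√K_a) = 2×9.4/(19.9×0.6249) = 1.512 m.

1.51 m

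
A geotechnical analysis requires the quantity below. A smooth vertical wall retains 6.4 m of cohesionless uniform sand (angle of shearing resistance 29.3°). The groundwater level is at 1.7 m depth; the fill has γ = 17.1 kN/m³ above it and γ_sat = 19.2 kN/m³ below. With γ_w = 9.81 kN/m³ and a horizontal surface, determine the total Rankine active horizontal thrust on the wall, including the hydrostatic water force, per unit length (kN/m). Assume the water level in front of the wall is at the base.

199 kN/m

K_a = tan²(45° − φ/2) = 0.3428.
γ' = 19.2 − 9.81 = 9.390 kN/m³. Depth below WT = 4.7 m.
σ'_h at WT = K_a γ d_w = 9.966 kPa; at base = 9.966 + K_a γ' × 4.7 = 25.10 kPa.
P₁ (0–1.7 m) = ½×9.966×1.7 = 8.471. P₂ (1.7–6.4 m) = ½(9.966+25.10)×4.7 = 82.40.
P_w = ½ γ_w h₂² = 0.5×9.81×4.7² = 108.4. Total = 8.471+82.40+108.4 = 199.2 kN/m.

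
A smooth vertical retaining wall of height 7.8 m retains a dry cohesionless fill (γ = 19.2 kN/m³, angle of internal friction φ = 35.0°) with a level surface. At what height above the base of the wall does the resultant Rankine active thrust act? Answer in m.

2.60 m

K_a = 0.2710.
The pressure distribution is triangular, so the resultant acts at H/3 above the base = 7.8/3 = 2.600 m.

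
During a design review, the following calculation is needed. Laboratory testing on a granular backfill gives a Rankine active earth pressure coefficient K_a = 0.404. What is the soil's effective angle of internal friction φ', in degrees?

25.1°

K_a = tan²(45° − φ/2) ⇒ 45° − φ/2 = arctan(√0.404) = 32.44°.
φ = 2(45° − 32.44°) = 25.12°.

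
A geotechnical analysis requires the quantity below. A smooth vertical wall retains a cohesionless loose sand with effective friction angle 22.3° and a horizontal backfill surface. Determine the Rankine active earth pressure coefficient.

K_a = tan²(45° − φ/2) = tan²(33.85°) = 0.4498.

0.450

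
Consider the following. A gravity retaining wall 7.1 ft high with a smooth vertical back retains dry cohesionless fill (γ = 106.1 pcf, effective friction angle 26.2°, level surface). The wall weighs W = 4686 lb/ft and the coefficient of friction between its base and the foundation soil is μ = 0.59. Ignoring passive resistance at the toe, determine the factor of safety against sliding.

K_a = tan²(45° − 26.2°/2) = 0.3874.
P_a = ½K_aγH² = 0.5×0.3874×106.1×7.1² = 1036 lb/ft, acting at H/3 = 2.367 ft above the base.
FS_sliding = μW / P_a = 0.59×4686 / 1036 = 2.668.

2.67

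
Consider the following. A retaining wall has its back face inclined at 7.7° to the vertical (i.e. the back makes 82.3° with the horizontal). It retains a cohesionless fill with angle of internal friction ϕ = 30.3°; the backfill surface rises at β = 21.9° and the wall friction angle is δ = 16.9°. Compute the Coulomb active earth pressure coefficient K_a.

0.525

K_a = sin²(α+φ) / [sin²α · sin(α−δ) · (1 + √{sin(φ+δ)sin(φ−β) / (sin(α−δ)sin(α+β))})²].
With α = 82.3°, φ = 30.3°, δ = 16.9°, β = 21.9°: K_a = 0.5248.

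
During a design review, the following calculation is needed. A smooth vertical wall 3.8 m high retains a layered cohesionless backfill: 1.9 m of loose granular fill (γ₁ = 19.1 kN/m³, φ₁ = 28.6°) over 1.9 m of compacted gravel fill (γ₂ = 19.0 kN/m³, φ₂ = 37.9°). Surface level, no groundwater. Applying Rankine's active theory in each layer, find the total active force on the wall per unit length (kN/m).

K_a1 = tan²(45°−28.6°/2) = 0.3525; K_a2 = tan²(45°−37.9°/2) = 0.2389.
Layer 1: σ at base = K_a1 γ₁ h₁ = 12.79 kPa; P₁ = ½×12.79×1.9 = 12.15.
Layer 2: σ_v at top = γ₁h₁ = 36.29; σ_h top = K_a2×36.29 = 8.671; σ_h base = K_a2×(36.29+19.0×1.9) = 17.30.
P₂ = ½(8.671+17.30)×1.9 = 24.67. Total P_a = 12.15+24.67 = 36.82 kN/m.

36.8 kN/m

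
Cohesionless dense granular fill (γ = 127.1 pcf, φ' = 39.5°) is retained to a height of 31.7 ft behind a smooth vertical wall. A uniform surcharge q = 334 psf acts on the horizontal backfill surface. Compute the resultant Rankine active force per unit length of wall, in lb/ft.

16600 lb/ft

K_a = tan²(45° − φ/2) = 0.2224.
Soil triangle: ½ K_a γ H² = 0.5×0.2224×127.1×31.7² = 14200 lb/ft.
Surcharge rectangle: K_a q H = 0.2224×334×31.7 = 2355 lb/ft.
Total = 14200 + 2355 = 16560 lb/ft.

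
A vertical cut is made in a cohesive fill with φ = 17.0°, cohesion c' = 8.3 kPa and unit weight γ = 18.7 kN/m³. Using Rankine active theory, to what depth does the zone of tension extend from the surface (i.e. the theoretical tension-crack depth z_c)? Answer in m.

1.20 m

K_a = tan²(45° − 17.0°/2) = 0.5475; √K_a = 0.7400.
The active pressure is zero where K_a γ z = 2c√K_a, so z_c = 2c/(γ√K_a) = 2×8.3/(18.7×0.7400) = 1.200 m.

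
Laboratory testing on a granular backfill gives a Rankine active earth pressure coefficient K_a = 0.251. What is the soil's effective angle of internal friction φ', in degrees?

K_a = tan²(45° − φ/2) ⇒ 45° − φ/2 = arctan(√0.251) = 26.61°.
φ = 2(45° − 26.61°) = 36.78°.

36.8°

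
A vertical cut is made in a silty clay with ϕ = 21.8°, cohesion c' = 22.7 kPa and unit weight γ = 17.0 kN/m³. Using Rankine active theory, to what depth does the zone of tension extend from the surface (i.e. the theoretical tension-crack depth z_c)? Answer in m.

K_a = tan²(45° − 21.8°/2) = 0.4584; √K_a = 0.6771.
The active pressure is zero where K_a γ z = 2c√K_a, so z_c = 2c/(γ√K_a) = 2×22.7/(17.0×0.6771) = 3.944 m.

3.94 m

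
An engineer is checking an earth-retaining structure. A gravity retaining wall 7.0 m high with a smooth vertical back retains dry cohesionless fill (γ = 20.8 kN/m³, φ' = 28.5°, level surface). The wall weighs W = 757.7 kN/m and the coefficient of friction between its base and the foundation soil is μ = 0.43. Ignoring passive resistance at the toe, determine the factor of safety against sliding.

1.81

K_a = tan²(45° − 28.5°/2) = 0.3540.
P_a = ½K_aγH² = 0.5×0.3540×20.8×7.0² = 180.4 kN/m, acting at H/3 = 2.333 m above the base.
FS_sliding = μW / P_a = 0.43×757.7 / 180.4 = 1.806.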